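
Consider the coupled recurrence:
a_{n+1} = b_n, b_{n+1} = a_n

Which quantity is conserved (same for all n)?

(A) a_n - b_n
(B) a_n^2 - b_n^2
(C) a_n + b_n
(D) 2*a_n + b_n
C

Replace a_n by a_{n+1} = b_n and b_n by b_{n+1} = a_n in each option and simplify:
(A) a_n - b_n  ->  (b_n) - (a_n) = -a_n + b_n   [not conserved]
(B) a_n^2 - b_n^2  ->  (b_n)^2 - (a_n)^2 = -a_n^2 + b_n^2   [not conserved]
(C) a_n + b_n  ->  (b_n) + (a_n) = a_n + b_n   [conserved]
(D) 2*a_n + b_n  ->  2*(b_n) + (a_n) = a_n + 2*b_n   [not conserved]

Only (C) a_n + b_n returns to itself after one step, so it is the conserved quantity.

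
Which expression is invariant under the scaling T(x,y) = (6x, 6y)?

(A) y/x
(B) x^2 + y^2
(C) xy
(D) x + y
A

Under the uniform scaling T(x,y) = (6x, 6y):
Substitute the transformed coordinates into each option and compare with the original:
(A) y/x  ->  (6y)/(6x) = y/x   [equals y/x: invariant]
(B) x^2 + y^2  ->  (6x)^2 + (6y)^2 = 36x^2 + 36y^2   [differs from x^2 + y^2: not invariant]
(C) xy  ->  (6x)(6y) = 36xy   [differs from xy: not invariant]
(D) x + y  ->  (6x) + (6y) = 6x + 6y   [differs from x + y: not invariant]

Only option (A), y/x, is unchanged by the transformation.
The common factor 6 cancels in a ratio of coordinates, while sums, products and sums of squares pick up factors of 6 or 36.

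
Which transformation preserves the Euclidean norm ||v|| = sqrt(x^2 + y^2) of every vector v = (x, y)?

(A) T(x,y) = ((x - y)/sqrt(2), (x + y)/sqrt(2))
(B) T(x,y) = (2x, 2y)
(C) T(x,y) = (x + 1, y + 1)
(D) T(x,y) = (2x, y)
A

A transformation preserves a norm if ||T(v)|| = ||v|| for every v; a single vector where the norm changes rules an option out.

(A) T(x,y) = ((x - y)/sqrt(2), (x + y)/sqrt(2)): preserves the norm -- it is an orthogonal map (a rotation/reflection), and (sqrt(2)(x - y)/2)^2 + (sqrt(2)(x + y)/2)^2 simplifies to x^2 + y^2.
(B) T(x,y) = (2x, 2y): v = (1, 0) has norm sqrt((1)^2 + (0)^2) = 1, but T(v) = (2, 0) has norm 2 -- not preserved.
(C) T(x,y) = (x + 1, y + 1): v = (1, 0) has norm sqrt((1)^2 + (0)^2) = 1, but T(v) = (2, 1) has norm sqrt(5) -- not preserved.
(D) T(x,y) = (2x, y): v = (1, 0) has norm sqrt((1)^2 + (0)^2) = 1, but T(v) = (2, 0) has norm 2 -- not preserved.

Therefore the answer is (A).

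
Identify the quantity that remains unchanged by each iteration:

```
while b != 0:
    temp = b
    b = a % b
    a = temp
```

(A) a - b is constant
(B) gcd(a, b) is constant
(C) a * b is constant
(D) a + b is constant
B

A loop invariant must hold before the first iteration and be re-established by every execution of the body.

(B) gcd(a, b) is constant: One iteration replaces (a, b) by (b, a mod b). Since a mod b = a - q*b for an integer q, any common divisor of a and b divides b and a mod b, and conversely; hence gcd(b, a mod b) = gcd(a, b). For instance (30, 4) -> (4, 2) keeps gcd = 2. At exit b = 0 and a = gcd of the original inputs.

The other options fail:
(A) a - b is constant: e.g. (a, b) = (30, 4) -> (4, 2): the difference goes from 26 to 2.
(C) a * b is constant: e.g. (a, b) = (30, 4) -> (4, 2): the product goes from 120 to 8.
(D) a + b is constant: e.g. (a, b) = (30, 4) -> (4, 2): the sum goes from 34 to 6.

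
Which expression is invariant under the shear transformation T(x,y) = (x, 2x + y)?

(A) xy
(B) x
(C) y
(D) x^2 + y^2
B

Under the shear T(x,y) = (x, 2x + y):
Substitute the transformed coordinates into each option and compare with the original:
(A) xy  ->  (x)(2x + y) = 2x^2 + xy   [differs from xy: not invariant]
(B) x  ->  (x) = x   [equals x: invariant]
(C) y  ->  (2x + y) = 2x + y   [differs from y: not invariant]
(D) x^2 + y^2  ->  (x)^2 + (2x + y)^2 = 5x^2 + 4xy + y^2   [differs from x^2 + y^2: not invariant]

Only option (B), x, is unchanged by the transformation.
A vertical shear moves points parallel to the y-axis, so the x-coordinate (and any function of x alone) is unchanged.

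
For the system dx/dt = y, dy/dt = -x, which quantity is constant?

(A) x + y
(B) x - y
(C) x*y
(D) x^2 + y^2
D

A first integral I satisfies dI/dt = 0 along every solution. Differentiate each option and use the equation of motion:
(A) d/dt[x + y] = y + (-x) = y - x, not identically 0
(B) d/dt[x - y] = y - (-x) = x + y, not identically 0
(C) d/dt[x*y] = (dx/dt)y + x(dy/dt) = y^2 - x^2, not identically 0
(D) d/dt[x^2 + y^2] = 2x*dx/dt + 2y*dy/dt = 2x*y + 2y*(-x) = 0

Only (D) has zero time-derivative. So x^2 + y^2 (the squared radius; trajectories are circles) is the conserved quantity.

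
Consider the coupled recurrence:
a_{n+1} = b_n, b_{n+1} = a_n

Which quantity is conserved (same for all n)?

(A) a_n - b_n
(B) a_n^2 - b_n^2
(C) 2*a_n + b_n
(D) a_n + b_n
D

Replace a_n by a_{n+1} = b_n and b_n by b_{n+1} = a_n in each option and simplify:
(A) a_n - b_n  ->  (b_n) - (a_n) = -a_n + b_n   [not conserved]
(B) a_n^2 - b_n^2  ->  (b_n)^2 - (a_n)^2 = -a_n^2 + b_n^2   [not conserved]
(C) 2*a_n + b_n  ->  2*(b_n) + (a_n) = a_n + 2*b_n   [not conserved]
(D) a_n + b_n  ->  (b_n) + (a_n) = a_n + b_n   [conserved]

Only (D) a_n + b_n returns to itself after one step, so it is the conserved quantity.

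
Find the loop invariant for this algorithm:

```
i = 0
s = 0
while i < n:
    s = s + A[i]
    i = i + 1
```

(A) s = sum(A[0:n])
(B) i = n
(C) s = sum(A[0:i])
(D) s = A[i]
C

A loop invariant must hold before the first iteration and be re-established by every execution of the body.

(C) s = sum(A[0:i]): Initially i = 0 and s = 0 = sum of the empty slice A[0:0]. If s = sum(A[0:i]) holds at the top of an iteration, the body sets s to sum(A[0:i]) + A[i] = sum(A[0:i+1]) and then i to i+1, so s = sum(A[0:i]) holds again. At exit i = n, giving s = sum(A[0:n]).

The other options fail:
(A) s = sum(A[0:n]): false before the loop (s = 0, not the full sum) -- it only becomes true at exit.
(B) i = n: false initially (i = 0); it is the exit condition, not an invariant.
(D) s = A[i]: after the first iteration s = A[0] but i = 1, so s = A[i] compares s with the wrong element (and fails in general).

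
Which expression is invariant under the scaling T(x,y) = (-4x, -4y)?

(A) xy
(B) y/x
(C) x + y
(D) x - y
B

Under the uniform scaling T(x,y) = (-4x, -4y):
Substitute the transformed coordinates into each option and compare with the original:
(A) xy  ->  (-4x)(-4y) = 16xy   [differs from xy: not invariant]
(B) y/x  ->  (-4y)/(-4x) = y/x   [equals y/x: invariant]
(C) x + y  ->  (-4x) + (-4y) = -4x - 4y   [differs from x + y: not invariant]
(D) x - y  ->  (-4x) - (-4y) = -4x + 4y   [differs from x - y: not invariant]

Only option (B), y/x, is unchanged by the transformation.
The common factor -4 cancels in a ratio of coordinates, while sums, products and sums of squares pick up factors of -4 or 16.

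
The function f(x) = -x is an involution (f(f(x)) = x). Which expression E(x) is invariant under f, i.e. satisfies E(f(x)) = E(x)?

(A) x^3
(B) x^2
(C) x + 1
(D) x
B

Replace x by f(x) = -x in each option and simplify. As a quick numerical cross-check, also compare E(5) with E(f(5)) = E(-5).

(A) x^3  ->  (-x)^3 = -x^3; check: E(5) = 125 but E(-5) = -125.   [not invariant]
(B) x^2  ->  (-x)^2, which simplifies back to x^2; check: E(5) = 25, E(-5) = 25.   [invariant]
(C) x + 1  ->  (-x) + 1 = 1 - x; check: E(5) = 6 but E(-5) = -4.   [not invariant]
(D) x  ->  (-x) = -x; check: E(5) = 5 but E(-5) = -5.   [not invariant]

Only (B) is unchanged. E is symmetric under swapping x with f(x) = -x, which is exactly what an involution does.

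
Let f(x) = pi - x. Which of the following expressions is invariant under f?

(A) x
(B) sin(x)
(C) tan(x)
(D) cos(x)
B

For f(x) = pi - x:
sin(pi - x) = sin(x), so sine is invariant under this transformation.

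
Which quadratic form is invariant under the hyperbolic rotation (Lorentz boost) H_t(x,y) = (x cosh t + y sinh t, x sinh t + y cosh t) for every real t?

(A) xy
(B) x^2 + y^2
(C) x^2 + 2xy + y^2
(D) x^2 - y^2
D

Write x' = x cosh t + y sinh t, y' = x sinh t + y cosh t and substitute into each option:
(A) xy: (x cosh t + y sinh t)(x sinh t + y cosh t) = xy(cosh^2 t + sinh^2 t) + (x^2 + y^2) sinh t cosh t = xy cosh 2t + (x^2 + y^2)(sinh 2t)/2   [not invariant for t != 0]
(B) x^2 + y^2: (x cosh t + y sinh t)^2 + (x sinh t + y cosh t)^2 = (x^2 + y^2)(cosh^2 t + sinh^2 t) + 4xy sinh t cosh t = (x^2 + y^2) cosh 2t + 2xy sinh 2t   [not invariant for t != 0]
(C) x^2 + 2xy + y^2: (x' + y')^2 with x' + y' = (x + y)(cosh t + sinh t) = (x + y)e^t, so it becomes (x + y)^2 e^(2t)   [not invariant for t != 0]
(D) x^2 - y^2: (x cosh t + y sinh t)^2 - (x sinh t + y cosh t)^2 = x^2(cosh^2 t - sinh^2 t) + 2xy(cosh t sinh t - sinh t cosh t) + y^2(sinh^2 t - cosh^2 t) = x^2 - y^2   [invariant, using cosh^2 t - sinh^2 t = 1]

Only (D) x^2 - y^2 is unchanged; it is the Minkowski form preserved by Lorentz boosts, just as x^2 + y^2 is preserved by ordinary rotations.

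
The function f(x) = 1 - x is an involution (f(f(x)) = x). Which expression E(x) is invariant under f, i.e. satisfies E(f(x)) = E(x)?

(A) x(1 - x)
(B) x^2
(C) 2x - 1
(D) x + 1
A

Replace x by f(x) = 1 - x in each option and simplify. As a quick numerical cross-check, also compare E(4) with E(f(4)) = E(-3).

(A) x(1 - x)  ->  (1 - x)(1 - (1 - x)), which simplifies back to x(1 - x); check: E(4) = -12, E(-3) = -12.   [invariant]
(B) x^2  ->  (1 - x)^2 = (x - 1)^2; check: E(4) = 16 but E(-3) = 9.   [not invariant]
(C) 2x - 1  ->  2(1 - x) - 1 = 1 - 2x; check: E(4) = 7 but E(-3) = -7.   [not invariant]
(D) x + 1  ->  (1 - x) + 1 = 2 - x; check: E(4) = 5 but E(-3) = -2.   [not invariant]

Only (A) is unchanged. E is symmetric under swapping x with f(x) = 1 - x, which is exactly what an involution does.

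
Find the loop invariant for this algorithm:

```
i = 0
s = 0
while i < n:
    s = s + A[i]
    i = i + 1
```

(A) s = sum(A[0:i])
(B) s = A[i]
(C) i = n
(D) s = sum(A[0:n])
A

A loop invariant must hold before the first iteration and be re-established by every execution of the body.

(A) s = sum(A[0:i]): Initially i = 0 and s = 0 = sum of the empty slice A[0:0]. If s = sum(A[0:i]) holds at the top of an iteration, the body sets s to sum(A[0:i]) + A[i] = sum(A[0:i+1]) and then i to i+1, so s = sum(A[0:i]) holds again. At exit i = n, giving s = sum(A[0:n]).

The other options fail:
(B) s = A[i]: after the first iteration s = A[0] but i = 1, so s = A[i] compares s with the wrong element (and fails in general).
(C) i = n: false initially (i = 0); it is the exit condition, not an invariant.
(D) s = sum(A[0:n]): false before the loop (s = 0, not the full sum) -- it only becomes true at exit.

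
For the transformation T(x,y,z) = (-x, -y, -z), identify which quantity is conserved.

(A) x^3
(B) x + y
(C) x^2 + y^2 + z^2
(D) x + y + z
C

Apply T(x,y,z) = (-x, -y, -z) to each option, i.e. replace (x, y, z) by the transformed coordinates.
Substitute the transformed coordinates into each option and compare with the original:
(A) x^3  ->  (-x)^3 = -x^3   [differs from x^3: not invariant]
(B) x + y  ->  (-x) + (-y) = -x - y   [differs from x + y: not invariant]
(C) x^2 + y^2 + z^2  ->  (-x)^2 + (-y)^2 + (-z)^2 = x^2 + y^2 + z^2   [equals x^2 + y^2 + z^2: invariant]
(D) x + y + z  ->  (-x) + (-y) + (-z) = -x - y - z   [differs from x + y + z: not invariant]

Only option (C), x^2 + y^2 + z^2, is unchanged by the transformation.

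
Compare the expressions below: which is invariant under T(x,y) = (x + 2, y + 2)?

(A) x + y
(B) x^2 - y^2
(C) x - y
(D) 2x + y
C

An expression E(x,y) is invariant under T if E(T(x,y)) = E(x,y). Here T(x,y) = (x + 2, y + 2).
Substitute the transformed coordinates into each option and compare with the original:
(A) x + y  ->  (x + 2) + (y + 2) = x + y + 4   [differs from x + y: not invariant]
(B) x^2 - y^2  ->  (x + 2)^2 - (y + 2)^2 = x^2 + 4x - y^2 - 4y   [differs from x^2 - y^2: not invariant]
(C) x - y  ->  (x + 2) - (y + 2) = x - y   [equals x - y: invariant]
(D) 2x + y  ->  2(x + 2) + (y + 2) = 2x + y + 6   [differs from 2x + y: not invariant]

Only option (C), x - y, is unchanged by the transformation.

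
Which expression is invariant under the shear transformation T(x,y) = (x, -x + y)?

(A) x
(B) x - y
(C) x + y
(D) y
A

Under the shear T(x,y) = (x, -x + y):
Substitute the transformed coordinates into each option and compare with the original:
(A) x  ->  (x) = x   [equals x: invariant]
(B) x - y  ->  (x) - (-x + y) = 2x - y   [differs from x - y: not invariant]
(C) x + y  ->  (x) + (-x + y) = y   [differs from x + y: not invariant]
(D) y  ->  (-x + y) = -x + y   [differs from y: not invariant]

Only option (A), x, is unchanged by the transformation.
A vertical shear moves points parallel to the y-axis, so the x-coordinate (and any function of x alone) is unchanged.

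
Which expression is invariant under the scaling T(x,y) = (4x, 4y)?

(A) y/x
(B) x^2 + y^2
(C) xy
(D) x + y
A

Under the uniform scaling T(x,y) = (4x, 4y):
Substitute the transformed coordinates into each option and compare with the original:
(A) y/x  ->  (4y)/(4x) = y/x   [equals y/x: invariant]
(B) x^2 + y^2  ->  (4x)^2 + (4y)^2 = 16x^2 + 16y^2   [differs from x^2 + y^2: not invariant]
(C) xy  ->  (4x)(4y) = 16xy   [differs from xy: not invariant]
(D) x + y  ->  (4x) + (4y) = 4x + 4y   [differs from x + y: not invariant]

Only option (A), y/x, is unchanged by the transformation.
The common factor 4 cancels in a ratio of coordinates, while sums, products and sums of squares pick up factors of 4 or 16.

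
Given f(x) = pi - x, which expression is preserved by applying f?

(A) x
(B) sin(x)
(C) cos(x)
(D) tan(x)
B

For f(x) = pi - x:
sin(pi - x) = sin(x), so sine is invariant under this transformation.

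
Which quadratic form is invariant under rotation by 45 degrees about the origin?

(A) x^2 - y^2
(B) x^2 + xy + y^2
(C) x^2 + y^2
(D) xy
C

Rotation by 45 degrees sends (x, y) to (sqrt(2)x/2 - sqrt(2)y/2, sqrt(2)x/2 + sqrt(2)y/2).
Substitute the transformed coordinates into each option and compare with the original:
(A) x^2 - y^2  ->  (sqrt(2)x/2 - sqrt(2)y/2)^2 - (sqrt(2)x/2 + sqrt(2)y/2)^2 = -2xy   [differs from x^2 - y^2: not invariant]
(B) x^2 + xy + y^2  ->  (sqrt(2)x/2 - sqrt(2)y/2)^2 + (sqrt(2)x/2 - sqrt(2)y/2)(sqrt(2)x/2 + sqrt(2)y/2) + (sqrt(2)x/2 + sqrt(2)y/2)^2 = 3x^2/2 + y^2/2   [differs from x^2 + xy + y^2: not invariant]
(C) x^2 + y^2  ->  (sqrt(2)x/2 - sqrt(2)y/2)^2 + (sqrt(2)x/2 + sqrt(2)y/2)^2 = x^2 + y^2   [equals x^2 + y^2: invariant]
(D) xy  ->  (sqrt(2)x/2 - sqrt(2)y/2)(sqrt(2)x/2 + sqrt(2)y/2) = x^2/2 - y^2/2   [differs from xy: not invariant]

Only option (C), x^2 + y^2, is unchanged by the transformation.
x^2 + y^2 is the squared distance from the origin, which rotations preserve.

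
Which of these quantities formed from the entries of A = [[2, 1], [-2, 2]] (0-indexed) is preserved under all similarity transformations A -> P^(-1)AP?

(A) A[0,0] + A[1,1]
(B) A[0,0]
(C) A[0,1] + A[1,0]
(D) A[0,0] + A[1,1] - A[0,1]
A

A[0,0] + A[1,1] is the trace of A. By the cyclic property of the trace, tr(P^(-1)AP) = tr(APP^(-1)) = tr(A), so it is the same for every matrix similar to A.

The other combinations are not similarity invariants. For example, take P = [[1, 2], [0, 1]] (det P = 1), so P^(-1) = [[1, -2], [0, 1]] and
B = P^(-1)AP = [[6, 9], [-2, -2]].
Evaluating each option on A and on B:
(A) A[0,0] + A[1,1]: 4 for A, 4 for B -> unchanged
(B) A[0,0]: 2 for A, 6 for B -> changes
(C) A[0,1] + A[1,0]: -1 for A, 7 for B -> changes
(D) A[0,0] + A[1,1] - A[0,1]: 3 for A, -5 for B -> changes

Only (A) A[0,0] + A[1,1] = 4 survives (and it does so for every P, not just this one), so it is the invariant.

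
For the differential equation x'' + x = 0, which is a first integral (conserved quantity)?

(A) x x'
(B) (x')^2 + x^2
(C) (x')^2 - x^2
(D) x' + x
B

A first integral I satisfies dI/dt = 0 along every solution. Differentiate each option and use the equation of motion:
(A) d/dt[x x'] = (x')^2 + x x'' = (x')^2 - x^2, not identically 0
(B) d/dt[(x')^2 + x^2] = 2x'x'' + 2x x' = 2x'(-x) + 2x x' = 0
(C) d/dt[(x')^2 - x^2] = 2x'x'' - 2x x' = -4x x', not identically 0
(D) d/dt[x' + x] = x'' + x' = -x + x', not identically 0

Only (B) has zero time-derivative. So the energy-like quantity (x')^2 + x^2 is the first integral.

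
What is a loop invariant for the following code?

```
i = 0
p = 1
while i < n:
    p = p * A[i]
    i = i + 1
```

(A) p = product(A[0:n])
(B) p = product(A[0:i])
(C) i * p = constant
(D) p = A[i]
B

A loop invariant must hold before the first iteration and be re-established by every execution of the body.

(B) p = product(A[0:i]): Initially i = 0 and p = 1 = product of the empty slice A[0:0]. If p = product(A[0:i]) holds at the top of an iteration, the body sets p to product(A[0:i]) * A[i] = product(A[0:i+1]) and then i to i+1, so the property is restored. At exit i = n, giving p = product(A[0:n]).

The other options fail:
(A) p = product(A[0:n]): false before the loop (p = 1, not the full product) -- it only becomes true at exit.
(C) i * p = constant: initially i * p = 0, but after one iteration it is 1 * A[0], which is nonzero in general.
(D) p = A[i]: after the first iteration p = A[0] but i = 1; in general p is a product of several elements, not a single one.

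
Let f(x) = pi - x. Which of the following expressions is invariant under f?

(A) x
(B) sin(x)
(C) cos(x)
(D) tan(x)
B

For f(x) = pi - x:
sin(pi - x) = sin(x), so sine is invariant under this transformation.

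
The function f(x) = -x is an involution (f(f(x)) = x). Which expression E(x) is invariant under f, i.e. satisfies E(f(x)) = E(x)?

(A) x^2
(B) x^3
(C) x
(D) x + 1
A

Replace x by f(x) = -x in each option and simplify. As a quick numerical cross-check, also compare E(5) with E(f(5)) = E(-5).

(A) x^2  ->  (-x)^2, which simplifies back to x^2; check: E(5) = 25, E(-5) = 25.   [invariant]
(B) x^3  ->  (-x)^3 = -x^3; check: E(5) = 125 but E(-5) = -125.   [not invariant]
(C) x  ->  (-x) = -x; check: E(5) = 5 but E(-5) = -5.   [not invariant]
(D) x + 1  ->  (-x) + 1 = 1 - x; check: E(5) = 6 but E(-5) = -4.   [not invariant]

Only (A) is unchanged. E is symmetric under swapping x with f(x) = -x, which is exactly what an involution does.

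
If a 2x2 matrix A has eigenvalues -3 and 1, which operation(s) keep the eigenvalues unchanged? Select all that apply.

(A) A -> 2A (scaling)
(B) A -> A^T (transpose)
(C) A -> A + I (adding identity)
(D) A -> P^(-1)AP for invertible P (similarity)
B and D

Eigenvalues are preserved by:
1. Similarity transformations: A -> P^(-1)AP (same characteristic polynomial)
2. Transpose: A^T has the same eigenvalues as A

Eigenvalues are NOT preserved by:
- Adding identity: eigenvalues become -3+1, 1+1
- Scaling: eigenvalues become -6, 2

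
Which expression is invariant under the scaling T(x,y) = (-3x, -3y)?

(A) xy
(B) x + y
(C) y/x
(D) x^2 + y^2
C

Under the uniform scaling T(x,y) = (-3x, -3y):
Substitute the transformed coordinates into each option and compare with the original:
(A) xy  ->  (-3x)(-3y) = 9xy   [differs from xy: not invariant]
(B) x + y  ->  (-3x) + (-3y) = -3x - 3y   [differs from x + y: not invariant]
(C) y/x  ->  (-3y)/(-3x) = y/x   [equals y/x: invariant]
(D) x^2 + y^2  ->  (-3x)^2 + (-3y)^2 = 9x^2 + 9y^2   [differs from x^2 + y^2: not invariant]

Only option (C), y/x, is unchanged by the transformation.
The common factor -3 cancels in a ratio of coordinates, while sums, products and sums of squares pick up factors of -3 or 9.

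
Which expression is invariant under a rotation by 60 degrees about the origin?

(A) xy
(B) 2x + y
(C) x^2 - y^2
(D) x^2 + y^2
D

A rotation by 60 degrees sends (x, y) to (x/2 - sqrt(3)y/2, sqrt(3)x/2 + y/2).
Substitute the transformed coordinates into each option and compare with the original:
(A) xy  ->  (x/2 - sqrt(3)y/2)(sqrt(3)x/2 + y/2) = sqrt(3)x^2/4 - xy/2 - sqrt(3)y^2/4   [differs from xy: not invariant]
(B) 2x + y  ->  2(x/2 - sqrt(3)y/2) + (sqrt(3)x/2 + y/2) = sqrt(3)x/2 + x - sqrt(3)y + y/2   [differs from 2x + y: not invariant]
(C) x^2 - y^2  ->  (x/2 - sqrt(3)y/2)^2 - (sqrt(3)x/2 + y/2)^2 = -x^2/2 - sqrt(3)xy + y^2/2   [differs from x^2 - y^2: not invariant]
(D) x^2 + y^2  ->  (x/2 - sqrt(3)y/2)^2 + (sqrt(3)x/2 + y/2)^2 = x^2 + y^2   [equals x^2 + y^2: invariant]

Only option (D), x^2 + y^2, is unchanged by the transformation.
Geometrically, x^2 + y^2 is the squared distance from the origin, which every rotation about the origin preserves.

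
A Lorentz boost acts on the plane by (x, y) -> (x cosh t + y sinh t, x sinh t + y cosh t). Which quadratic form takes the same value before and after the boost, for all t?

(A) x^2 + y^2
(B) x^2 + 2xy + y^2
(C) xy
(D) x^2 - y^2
D

Write x' = x cosh t + y sinh t, y' = x sinh t + y cosh t and substitute into each option:
(A) x^2 + y^2: (x cosh t + y sinh t)^2 + (x sinh t + y cosh t)^2 = (x^2 + y^2)(cosh^2 t + sinh^2 t) + 4xy sinh t cosh t = (x^2 + y^2) cosh 2t + 2xy sinh 2t   [not invariant for t != 0]
(B) x^2 + 2xy + y^2: (x' + y')^2 with x' + y' = (x + y)(cosh t + sinh t) = (x + y)e^t, so it becomes (x + y)^2 e^(2t)   [not invariant for t != 0]
(C) xy: (x cosh t + y sinh t)(x sinh t + y cosh t) = xy(cosh^2 t + sinh^2 t) + (x^2 + y^2) sinh t cosh t = xy cosh 2t + (x^2 + y^2)(sinh 2t)/2   [not invariant for t != 0]
(D) x^2 - y^2: (x cosh t + y sinh t)^2 - (x sinh t + y cosh t)^2 = x^2(cosh^2 t - sinh^2 t) + 2xy(cosh t sinh t - sinh t cosh t) + y^2(sinh^2 t - cosh^2 t) = x^2 - y^2   [invariant, using cosh^2 t - sinh^2 t = 1]

Only (D) x^2 - y^2 is unchanged; it is the Minkowski form preserved by Lorentz boosts, just as x^2 + y^2 is preserved by ordinary rotations.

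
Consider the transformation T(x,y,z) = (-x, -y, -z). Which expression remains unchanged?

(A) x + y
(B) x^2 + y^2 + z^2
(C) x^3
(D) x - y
B

Apply T(x,y,z) = (-x, -y, -z) to each option, i.e. replace (x, y, z) by the transformed coordinates.
Substitute the transformed coordinates into each option and compare with the original:
(A) x + y  ->  (-x) + (-y) = -x - y   [differs from x + y: not invariant]
(B) x^2 + y^2 + z^2  ->  (-x)^2 + (-y)^2 + (-z)^2 = x^2 + y^2 + z^2   [equals x^2 + y^2 + z^2: invariant]
(C) x^3  ->  (-x)^3 = -x^3   [differs from x^3: not invariant]
(D) x - y  ->  (-x) - (-y) = -x + y   [differs from x - y: not invariant]

Only option (B), x^2 + y^2 + z^2, is unchanged by the transformation.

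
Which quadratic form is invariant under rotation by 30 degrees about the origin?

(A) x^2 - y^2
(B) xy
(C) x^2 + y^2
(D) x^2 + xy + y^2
C

Rotation by 30 degrees sends (x, y) to (sqrt(3)x/2 - y/2, x/2 + sqrt(3)y/2).
Substitute the transformed coordinates into each option and compare with the original:
(A) x^2 - y^2  ->  (sqrt(3)x/2 - y/2)^2 - (x/2 + sqrt(3)y/2)^2 = x^2/2 - sqrt(3)xy - y^2/2   [differs from x^2 - y^2: not invariant]
(B) xy  ->  (sqrt(3)x/2 - y/2)(x/2 + sqrt(3)y/2) = sqrt(3)x^2/4 + xy/2 - sqrt(3)y^2/4   [differs from xy: not invariant]
(C) x^2 + y^2  ->  (sqrt(3)x/2 - y/2)^2 + (x/2 + sqrt(3)y/2)^2 = x^2 + y^2   [equals x^2 + y^2: invariant]
(D) x^2 + xy + y^2  ->  (sqrt(3)x/2 - y/2)^2 + (sqrt(3)x/2 - y/2)(x/2 + sqrt(3)y/2) + (x/2 + sqrt(3)y/2)^2 = sqrt(3)x^2/4 + x^2 + xy/2 - sqrt(3)y^2/4 + y^2   [differs from x^2 + xy + y^2: not invariant]

Only option (C), x^2 + y^2, is unchanged by the transformation.
x^2 + y^2 is the squared distance from the origin, which rotations preserve.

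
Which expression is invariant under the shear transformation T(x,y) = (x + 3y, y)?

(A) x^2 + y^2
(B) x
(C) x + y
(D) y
D

Under the shear T(x,y) = (x + 3y, y):
Substitute the transformed coordinates into each option and compare with the original:
(A) x^2 + y^2  ->  (x + 3y)^2 + (y)^2 = x^2 + 6xy + 10y^2   [differs from x^2 + y^2: not invariant]
(B) x  ->  (x + 3y) = x + 3y   [differs from x: not invariant]
(C) x + y  ->  (x + 3y) + (y) = x + 4y   [differs from x + y: not invariant]
(D) y  ->  (y) = y   [equals y: invariant]

Only option (D), y, is unchanged by the transformation.
A horizontal shear moves points parallel to the x-axis, so the y-coordinate (and any function of y alone) is unchanged.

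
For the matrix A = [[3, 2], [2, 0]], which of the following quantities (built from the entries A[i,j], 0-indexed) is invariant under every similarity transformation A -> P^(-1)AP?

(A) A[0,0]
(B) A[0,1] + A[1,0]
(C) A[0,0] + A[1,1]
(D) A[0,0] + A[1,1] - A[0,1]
C

A[0,0] + A[1,1] is the trace of A. By the cyclic property of the trace, tr(P^(-1)AP) = tr(APP^(-1)) = tr(A), so it is the same for every matrix similar to A.

The other combinations are not similarity invariants. For example, take P = [[1, -1], [0, 1]] (det P = 1), so P^(-1) = [[1, 1], [0, 1]] and
B = P^(-1)AP = [[5, -3], [2, -2]].
Evaluating each option on A and on B:
(A) A[0,0]: 3 for A, 5 for B -> changes
(B) A[0,1] + A[1,0]: 4 for A, -1 for B -> changes
(C) A[0,0] + A[1,1]: 3 for A, 3 for B -> unchanged
(D) A[0,0] + A[1,1] - A[0,1]: 1 for A, 6 for B -> changes

Only (C) A[0,0] + A[1,1] = 3 survives (and it does so for every P, not just this one), so it is the invariant.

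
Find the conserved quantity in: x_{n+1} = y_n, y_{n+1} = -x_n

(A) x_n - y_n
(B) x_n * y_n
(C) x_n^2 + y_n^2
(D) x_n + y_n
C

For the recurrence x_{n+1} = y_n, y_{n+1} = -x_n:

x_{n+1}^2 + y_{n+1}^2 = y_n^2 + (-x_n)^2 = x_n^2 + y_n^2
The sum of squares is conserved (like energy in a harmonic oscillator).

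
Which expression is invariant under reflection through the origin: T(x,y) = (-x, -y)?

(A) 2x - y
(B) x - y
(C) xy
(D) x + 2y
C

The map is reflection through the origin: T(x,y) = (-x, -y).
Substitute the transformed coordinates into each option and compare with the original:
(A) 2x - y  ->  2(-x) - (-y) = -2x + y   [differs from 2x - y: not invariant]
(B) x - y  ->  (-x) - (-y) = -x + y   [differs from x - y: not invariant]
(C) xy  ->  (-x)(-y) = xy   [equals xy: invariant]
(D) x + 2y  ->  (-x) + 2(-y) = -x - 2y   [differs from x + 2y: not invariant]

Only option (C), xy, is unchanged by the transformation.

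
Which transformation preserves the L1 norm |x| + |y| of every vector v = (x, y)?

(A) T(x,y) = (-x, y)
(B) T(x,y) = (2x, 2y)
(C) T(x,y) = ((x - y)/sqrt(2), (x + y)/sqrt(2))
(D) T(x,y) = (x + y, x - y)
A

A transformation preserves a norm if ||T(v)|| = ||v|| for every v; a single vector where the norm changes rules an option out.

(A) T(x,y) = (-x, y): preserves the norm -- it only permutes the coordinates and/or flips signs, which leaves |x| + |y| unchanged.
(B) T(x,y) = (2x, 2y): v = (1, 0) has norm |1| + |0| = 1, but T(v) = (2, 0) has norm 2 -- not preserved.
(C) T(x,y) = ((x - y)/sqrt(2), (x + y)/sqrt(2)): v = (1, 0) has norm |1| + |0| = 1, but T(v) = (sqrt(2)/2, sqrt(2)/2) has norm sqrt(2) -- not preserved.
(D) T(x,y) = (x + y, x - y): v = (1, 0) has norm |1| + |0| = 1, but T(v) = (1, 1) has norm 2 -- not preserved.

Therefore the answer is (A).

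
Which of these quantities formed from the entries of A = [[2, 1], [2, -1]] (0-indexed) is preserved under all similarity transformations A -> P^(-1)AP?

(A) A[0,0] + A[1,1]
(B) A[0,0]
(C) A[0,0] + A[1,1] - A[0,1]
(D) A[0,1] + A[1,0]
A

A[0,0] + A[1,1] is the trace of A. By the cyclic property of the trace, tr(P^(-1)AP) = tr(APP^(-1)) = tr(A), so it is the same for every matrix similar to A.

The other combinations are not similarity invariants. For example, take P = [[1, 1], [1, 2]] (det P = 1), so P^(-1) = [[2, -1], [-1, 1]] and
B = P^(-1)AP = [[5, 8], [-2, -4]].
Evaluating each option on A and on B:
(A) A[0,0] + A[1,1]: 1 for A, 1 for B -> unchanged
(B) A[0,0]: 2 for A, 5 for B -> changes
(C) A[0,0] + A[1,1] - A[0,1]: 0 for A, -7 for B -> changes
(D) A[0,1] + A[1,0]: 3 for A, 6 for B -> changes

Only (A) A[0,0] + A[1,1] = 1 survives (and it does so for every P, not just this one), so it is the invariant.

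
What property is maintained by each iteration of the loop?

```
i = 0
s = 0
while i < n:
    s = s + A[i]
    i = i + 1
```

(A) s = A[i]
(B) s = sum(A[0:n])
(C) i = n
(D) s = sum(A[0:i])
D

A loop invariant must hold before the first iteration and be re-established by every execution of the body.

(D) s = sum(A[0:i]): Initially i = 0 and s = 0 = sum of the empty slice A[0:0]. If s = sum(A[0:i]) holds at the top of an iteration, the body sets s to sum(A[0:i]) + A[i] = sum(A[0:i+1]) and then i to i+1, so s = sum(A[0:i]) holds again. At exit i = n, giving s = sum(A[0:n]).

The other options fail:
(A) s = A[i]: after the first iteration s = A[0] but i = 1, so s = A[i] compares s with the wrong element (and fails in general).
(B) s = sum(A[0:n]): false before the loop (s = 0, not the full sum) -- it only becomes true at exit.
(C) i = n: false initially (i = 0); it is the exit condition, not an invariant.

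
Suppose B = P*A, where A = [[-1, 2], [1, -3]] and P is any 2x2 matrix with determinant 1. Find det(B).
1

By the multiplicative property of determinants, det(B) = det(P*A) = det(P) * det(A) = det(A),
so the determinant is invariant under multiplication by any determinant-1 matrix; we just need det(A).

det(A) = (-1)(-3) - (2)(1) = 3 - 2 = 1

Therefore det(B) = 1 * 1 = 1.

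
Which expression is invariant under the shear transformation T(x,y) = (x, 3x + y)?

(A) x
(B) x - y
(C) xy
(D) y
A

Under the shear T(x,y) = (x, 3x + y):
Substitute the transformed coordinates into each option and compare with the original:
(A) x  ->  (x) = x   [equals x: invariant]
(B) x - y  ->  (x) - (3x + y) = -2x - y   [differs from x - y: not invariant]
(C) xy  ->  (x)(3x + y) = 3x^2 + xy   [differs from xy: not invariant]
(D) y  ->  (3x + y) = 3x + y   [differs from y: not invariant]

Only option (A), x, is unchanged by the transformation.
A vertical shear moves points parallel to the y-axis, so the x-coordinate (and any function of x alone) is unchanged.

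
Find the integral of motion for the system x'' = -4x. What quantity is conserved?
E = (x')^2 + 4x^2

Multiply the equation by x':
x' * x'' = -4x * x'
The left side is d/dt[(x')^2/2] and the right side is d/dt[-4x^2/2], so
d/dt[(x')^2/2 + 4x^2/2] = 0, i.e. (x')^2/2 + 4x^2/2 = constant.
Multiplying by 2, the integral of motion is E = (x')^2 + 4x^2.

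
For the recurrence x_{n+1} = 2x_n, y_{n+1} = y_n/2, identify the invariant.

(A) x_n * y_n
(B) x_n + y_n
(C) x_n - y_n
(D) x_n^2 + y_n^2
A

For the recurrence x_{n+1} = 2x_n, y_{n+1} = y_n/2:

x_{n+1} * y_{n+1} = (2x_n) * (y_n/2) = x_n * y_n
The product is conserved.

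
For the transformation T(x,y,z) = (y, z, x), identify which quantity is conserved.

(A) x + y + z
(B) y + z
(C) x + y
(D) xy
A

Apply T(x,y,z) = (y, z, x) to each option, i.e. replace (x, y, z) by the transformed coordinates.
Substitute the transformed coordinates into each option and compare with the original:
(A) x + y + z  ->  (y) + (z) + (x) = x + y + z   [equals x + y + z: invariant]
(B) y + z  ->  (z) + (x) = x + z   [differs from y + z: not invariant]
(C) x + y  ->  (y) + (z) = y + z   [differs from x + y: not invariant]
(D) xy  ->  (y)(z) = yz   [differs from xy: not invariant]

Only option (A), x + y + z, is unchanged by the transformation.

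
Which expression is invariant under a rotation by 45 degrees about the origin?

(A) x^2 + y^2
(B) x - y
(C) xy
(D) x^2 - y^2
A

A rotation by 45 degrees sends (x, y) to (sqrt(2)x/2 - sqrt(2)y/2, sqrt(2)x/2 + sqrt(2)y/2).
Substitute the transformed coordinates into each option and compare with the original:
(A) x^2 + y^2  ->  (sqrt(2)x/2 - sqrt(2)y/2)^2 + (sqrt(2)x/2 + sqrt(2)y/2)^2 = x^2 + y^2   [equals x^2 + y^2: invariant]
(B) x - y  ->  (sqrt(2)x/2 - sqrt(2)y/2) - (sqrt(2)x/2 + sqrt(2)y/2) = -sqrt(2)y   [differs from x - y: not invariant]
(C) xy  ->  (sqrt(2)x/2 - sqrt(2)y/2)(sqrt(2)x/2 + sqrt(2)y/2) = x^2/2 - y^2/2   [differs from xy: not invariant]
(D) x^2 - y^2  ->  (sqrt(2)x/2 - sqrt(2)y/2)^2 - (sqrt(2)x/2 + sqrt(2)y/2)^2 = -2xy   [differs from x^2 - y^2: not invariant]

Only option (A), x^2 + y^2, is unchanged by the transformation.
Geometrically, x^2 + y^2 is the squared distance from the origin, which every rotation about the origin preserves.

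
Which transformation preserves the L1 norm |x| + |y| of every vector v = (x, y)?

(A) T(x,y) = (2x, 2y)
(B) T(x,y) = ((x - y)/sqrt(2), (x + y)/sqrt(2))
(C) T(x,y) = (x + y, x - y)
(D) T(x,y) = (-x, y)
D

A transformation preserves a norm if ||T(v)|| = ||v|| for every v; a single vector where the norm changes rules an option out.

(A) T(x,y) = (2x, 2y): v = (1, 0) has norm |1| + |0| = 1, but T(v) = (2, 0) has norm 2 -- not preserved.
(B) T(x,y) = ((x - y)/sqrt(2), (x + y)/sqrt(2)): v = (1, 0) has norm |1| + |0| = 1, but T(v) = (sqrt(2)/2, sqrt(2)/2) has norm sqrt(2) -- not preserved.
(C) T(x,y) = (x + y, x - y): v = (1, 0) has norm |1| + |0| = 1, but T(v) = (1, 1) has norm 2 -- not preserved.
(D) T(x,y) = (-x, y): preserves the norm -- it only permutes the coordinates and/or flips signs, which leaves |x| + |y| unchanged.

Therefore the answer is (D).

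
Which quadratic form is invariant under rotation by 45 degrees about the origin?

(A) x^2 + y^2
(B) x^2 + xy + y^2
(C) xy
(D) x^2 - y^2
A

Rotation by 45 degrees sends (x, y) to (sqrt(2)x/2 - sqrt(2)y/2, sqrt(2)x/2 + sqrt(2)y/2).
Substitute the transformed coordinates into each option and compare with the original:
(A) x^2 + y^2  ->  (sqrt(2)x/2 - sqrt(2)y/2)^2 + (sqrt(2)x/2 + sqrt(2)y/2)^2 = x^2 + y^2   [equals x^2 + y^2: invariant]
(B) x^2 + xy + y^2  ->  (sqrt(2)x/2 - sqrt(2)y/2)^2 + (sqrt(2)x/2 - sqrt(2)y/2)(sqrt(2)x/2 + sqrt(2)y/2) + (sqrt(2)x/2 + sqrt(2)y/2)^2 = 3x^2/2 + y^2/2   [differs from x^2 + xy + y^2: not invariant]
(C) xy  ->  (sqrt(2)x/2 - sqrt(2)y/2)(sqrt(2)x/2 + sqrt(2)y/2) = x^2/2 - y^2/2   [differs from xy: not invariant]
(D) x^2 - y^2  ->  (sqrt(2)x/2 - sqrt(2)y/2)^2 - (sqrt(2)x/2 + sqrt(2)y/2)^2 = -2xy   [differs from x^2 - y^2: not invariant]

Only option (A), x^2 + y^2, is unchanged by the transformation.
x^2 + y^2 is the squared distance from the origin, which rotations preserve.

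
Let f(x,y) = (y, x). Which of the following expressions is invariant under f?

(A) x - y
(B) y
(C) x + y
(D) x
C

For f(x,y) = (y, x):
After applying f: x' = y, y' = x. So x' + y' = y + x = x + y.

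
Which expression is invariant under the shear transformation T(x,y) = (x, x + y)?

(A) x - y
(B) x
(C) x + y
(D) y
B

Under the shear T(x,y) = (x, x + y):
Substitute the transformed coordinates into each option and compare with the original:
(A) x - y  ->  (x) - (x + y) = -y   [differs from x - y: not invariant]
(B) x  ->  (x) = x   [equals x: invariant]
(C) x + y  ->  (x) + (x + y) = 2x + y   [differs from x + y: not invariant]
(D) y  ->  (x + y) = x + y   [differs from y: not invariant]

Only option (B), x, is unchanged by the transformation.
A vertical shear moves points parallel to the y-axis, so the x-coordinate (and any function of x alone) is unchanged.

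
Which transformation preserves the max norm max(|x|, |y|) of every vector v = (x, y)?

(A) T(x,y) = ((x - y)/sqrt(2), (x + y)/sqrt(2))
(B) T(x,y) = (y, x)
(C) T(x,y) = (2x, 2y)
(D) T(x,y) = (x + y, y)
B

A transformation preserves a norm if ||T(v)|| = ||v|| for every v; a single vector where the norm changes rules an option out.

(A) T(x,y) = ((x - y)/sqrt(2), (x + y)/sqrt(2)): v = (1, 0) has norm max(|1|, |0|) = 1, but T(v) = (sqrt(2)/2, sqrt(2)/2) has norm sqrt(2)/2 -- not preserved.
(B) T(x,y) = (y, x): preserves the norm -- it only permutes the coordinates and/or flips signs, which leaves max(|x|, |y|) unchanged.
(C) T(x,y) = (2x, 2y): v = (1, 0) has norm max(|1|, |0|) = 1, but T(v) = (2, 0) has norm 2 -- not preserved.
(D) T(x,y) = (x + y, y): v = (1, 1) has norm max(|1|, |1|) = 1, but T(v) = (2, 1) has norm 2 -- not preserved.

Therefore the answer is (B).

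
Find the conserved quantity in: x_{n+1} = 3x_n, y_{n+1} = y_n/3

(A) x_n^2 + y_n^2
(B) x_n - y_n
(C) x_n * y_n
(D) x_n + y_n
C

For the recurrence x_{n+1} = 3x_n, y_{n+1} = y_n/3:

x_{n+1} * y_{n+1} = (3x_n) * (y_n/3) = x_n * y_n
The product is conserved.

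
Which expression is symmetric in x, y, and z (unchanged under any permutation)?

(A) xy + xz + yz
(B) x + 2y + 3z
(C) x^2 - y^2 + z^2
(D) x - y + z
A

A symmetric expression is unchanged when the variables are permuted; here the transformation to test is the swap (x, y) -> (y, x).
A symmetric expression must survive every permutation; the single swap x <-> y already eliminates the distractors, and the keyed expression is also unchanged by x <-> z and y <-> z (each variable enters it in exactly the same way).
Substitute the transformed coordinates into each option and compare with the original:
(A) xy + xz + yz  ->  (y)(x) + (y)z + (x)z = xy + xz + yz   [equals xy + xz + yz: invariant]
(B) x + 2y + 3z  ->  (y) + 2(x) + 3z = 2x + y + 3z   [differs from x + 2y + 3z: not invariant]
(C) x^2 - y^2 + z^2  ->  (y)^2 - (x)^2 + z^2 = -x^2 + y^2 + z^2   [differs from x^2 - y^2 + z^2: not invariant]
(D) x - y + z  ->  (y) - (x) + z = -x + y + z   [differs from x - y + z: not invariant]

Only option (A), xy + xz + yz, is unchanged by the transformation.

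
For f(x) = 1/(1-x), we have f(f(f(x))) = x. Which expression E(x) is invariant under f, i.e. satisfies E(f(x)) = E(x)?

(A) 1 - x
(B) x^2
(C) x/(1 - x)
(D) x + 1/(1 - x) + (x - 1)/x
D

Replace x by f(x) = 1/(1 - x) in each option and simplify. As a quick numerical cross-check, also compare E(4) with E(f(4)) = E(-1/3).

(A) 1 - x  ->  1 - (1/(1 - x)) = x/(x - 1); check: E(4) = -3 but E(-1/3) = 4/3.   [not invariant]
(B) x^2  ->  (1/(1 - x))^2 = (x - 1)^(-2); check: E(4) = 16 but E(-1/3) = 1/9.   [not invariant]
(C) x/(1 - x)  ->  (1/(1 - x))/(1 - (1/(1 - x))) = -1/x; check: E(4) = -4/3 but E(-1/3) = -1/4.   [not invariant]
(D) x + 1/(1 - x) + (x - 1)/x  ->  (1/(1 - x)) + 1/(1 - (1/(1 - x))) + ((1/(1 - x)) - 1)/(1/(1 - x)), which simplifies back to x + 1/(1 - x) + (x - 1)/x; check: E(4) = 53/12, E(-1/3) = 53/12.   [invariant]

Only (D) is unchanged. Indeed f(f(x)) = 1/(1 - 1/(1-x)) = (1-x)/(-x) = (x-1)/x, so E(x) = x + f(x) + f(f(x)) is the sum over the whole 3-cycle; applying f just permutes the three terms cyclically (x -> f(x) -> f(f(x)) -> x), leaving the sum unchanged.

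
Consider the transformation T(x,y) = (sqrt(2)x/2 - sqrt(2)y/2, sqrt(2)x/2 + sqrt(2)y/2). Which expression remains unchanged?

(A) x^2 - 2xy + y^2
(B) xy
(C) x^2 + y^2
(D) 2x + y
C

An expression E(x,y) is invariant under T if E(T(x,y)) = E(x,y). Here T(x,y) = (sqrt(2)x/2 - sqrt(2)y/2, sqrt(2)x/2 + sqrt(2)y/2).
Substitute the transformed coordinates into each option and compare with the original:
(A) x^2 - 2xy + y^2  ->  (sqrt(2)x/2 - sqrt(2)y/2)^2 - 2(sqrt(2)x/2 - sqrt(2)y/2)(sqrt(2)x/2 + sqrt(2)y/2) + (sqrt(2)x/2 + sqrt(2)y/2)^2 = 2y^2   [differs from x^2 - 2xy + y^2: not invariant]
(B) xy  ->  (sqrt(2)x/2 - sqrt(2)y/2)(sqrt(2)x/2 + sqrt(2)y/2) = x^2/2 - y^2/2   [differs from xy: not invariant]
(C) x^2 + y^2  ->  (sqrt(2)x/2 - sqrt(2)y/2)^2 + (sqrt(2)x/2 + sqrt(2)y/2)^2 = x^2 + y^2   [equals x^2 + y^2: invariant]
(D) 2x + y  ->  2(sqrt(2)x/2 - sqrt(2)y/2) + (sqrt(2)x/2 + sqrt(2)y/2) = 3sqrt(2)x/2 - sqrt(2)y/2   [differs from 2x + y: not invariant]

Only option (C), x^2 + y^2, is unchanged by the transformation.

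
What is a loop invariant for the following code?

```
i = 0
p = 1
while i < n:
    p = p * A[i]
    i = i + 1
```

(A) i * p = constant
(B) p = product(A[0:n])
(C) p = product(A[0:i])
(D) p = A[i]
C

A loop invariant must hold before the first iteration and be re-established by every execution of the body.

(C) p = product(A[0:i]): Initially i = 0 and p = 1 = product of the empty slice A[0:0]. If p = product(A[0:i]) holds at the top of an iteration, the body sets p to product(A[0:i]) * A[i] = product(A[0:i+1]) and then i to i+1, so the property is restored. At exit i = n, giving p = product(A[0:n]).

The other options fail:
(A) i * p = constant: initially i * p = 0, but after one iteration it is 1 * A[0], which is nonzero in general.
(B) p = product(A[0:n]): false before the loop (p = 1, not the full product) -- it only becomes true at exit.
(D) p = A[i]: after the first iteration p = A[0] but i = 1; in general p is a product of several elements, not a single one.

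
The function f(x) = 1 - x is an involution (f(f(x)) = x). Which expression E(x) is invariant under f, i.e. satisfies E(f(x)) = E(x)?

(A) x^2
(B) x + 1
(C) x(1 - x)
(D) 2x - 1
C

Replace x by f(x) = 1 - x in each option and simplify. As a quick numerical cross-check, also compare E(5) with E(f(5)) = E(-4).

(A) x^2  ->  (1 - x)^2 = (x - 1)^2; check: E(5) = 25 but E(-4) = 16.   [not invariant]
(B) x + 1  ->  (1 - x) + 1 = 2 - x; check: E(5) = 6 but E(-4) = -3.   [not invariant]
(C) x(1 - x)  ->  (1 - x)(1 - (1 - x)), which simplifies back to x(1 - x); check: E(5) = -20, E(-4) = -20.   [invariant]
(D) 2x - 1  ->  2(1 - x) - 1 = 1 - 2x; check: E(5) = 9 but E(-4) = -9.   [not invariant]

Only (C) is unchanged. E is symmetric under swapping x with f(x) = 1 - x, which is exactly what an involution does.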